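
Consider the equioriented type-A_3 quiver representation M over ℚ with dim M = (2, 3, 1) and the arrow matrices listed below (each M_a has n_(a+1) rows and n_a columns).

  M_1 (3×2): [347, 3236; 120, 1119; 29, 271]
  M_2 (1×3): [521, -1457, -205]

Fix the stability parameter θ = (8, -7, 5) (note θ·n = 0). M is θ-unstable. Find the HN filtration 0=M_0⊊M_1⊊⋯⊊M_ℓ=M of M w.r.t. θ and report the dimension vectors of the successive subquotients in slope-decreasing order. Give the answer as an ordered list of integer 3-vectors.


Via rank(M_{q-1}∘⋯∘M_p): M ≅ I[1,2], I[1,3], I[2,2].
μ_θ-semistable layers: μ^(1)=5; μ^(2)=1/2; μ^(3)=-7

((0, 0, 1); (2, 2, 0); (0, 1, 0))


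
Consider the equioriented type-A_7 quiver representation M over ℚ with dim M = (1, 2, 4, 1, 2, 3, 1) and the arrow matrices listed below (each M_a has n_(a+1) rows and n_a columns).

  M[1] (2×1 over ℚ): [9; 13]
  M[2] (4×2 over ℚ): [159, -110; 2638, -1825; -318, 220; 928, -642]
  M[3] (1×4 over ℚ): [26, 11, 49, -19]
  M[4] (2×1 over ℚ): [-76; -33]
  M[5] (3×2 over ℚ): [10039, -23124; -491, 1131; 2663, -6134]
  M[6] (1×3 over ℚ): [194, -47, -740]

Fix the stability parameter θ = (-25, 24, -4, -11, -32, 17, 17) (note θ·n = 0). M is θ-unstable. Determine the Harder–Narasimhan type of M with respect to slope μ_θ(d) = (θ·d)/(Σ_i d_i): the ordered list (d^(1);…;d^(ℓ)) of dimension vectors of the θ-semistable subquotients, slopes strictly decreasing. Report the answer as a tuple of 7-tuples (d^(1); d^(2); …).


Barcode: M ≅ I[1,7], I[2,3], I[3,3]^2, I[5,6], I[6,6]. HN layers by μ_θ (6 steps, strictly decreasing):
  μ^(1)=17; μ^(2)=10; μ^(3)=-4; μ^(4)=-23/4; μ^(5)=-25; μ^(6)=-32

((0, 0, 0, 0, 0, 3, 1); (0, 1, 1, 0, 0, 0, 0); (0, 0, 2, 0, 0, 0, 0); (0, 1, 1, 1, 1, 0, 0); (1, 0, 0, 0, 0, 0, 0); (0, 0, 0, 0, 1, 0, 0))


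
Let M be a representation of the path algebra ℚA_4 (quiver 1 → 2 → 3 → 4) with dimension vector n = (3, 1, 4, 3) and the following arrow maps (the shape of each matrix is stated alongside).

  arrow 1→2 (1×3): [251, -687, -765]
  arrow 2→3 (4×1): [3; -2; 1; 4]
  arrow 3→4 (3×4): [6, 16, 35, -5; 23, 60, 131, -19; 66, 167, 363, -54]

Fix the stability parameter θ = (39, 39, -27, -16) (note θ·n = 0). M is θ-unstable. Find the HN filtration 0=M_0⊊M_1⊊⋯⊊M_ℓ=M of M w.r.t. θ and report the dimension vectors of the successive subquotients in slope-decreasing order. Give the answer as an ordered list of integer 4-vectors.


Barcode: M ≅ I[1,1]^2, I[1,4], I[3,3], I[3,4]^2. HN layers by μ_θ (4 steps, strictly decreasing):
  μ^(1)=39; μ^(2)=35/4; μ^(3)=-16; μ^(4)=-27

((2, 0, 0, 0); (1, 1, 1, 1); (0, 0, 0, 2); (0, 0, 3, 0))


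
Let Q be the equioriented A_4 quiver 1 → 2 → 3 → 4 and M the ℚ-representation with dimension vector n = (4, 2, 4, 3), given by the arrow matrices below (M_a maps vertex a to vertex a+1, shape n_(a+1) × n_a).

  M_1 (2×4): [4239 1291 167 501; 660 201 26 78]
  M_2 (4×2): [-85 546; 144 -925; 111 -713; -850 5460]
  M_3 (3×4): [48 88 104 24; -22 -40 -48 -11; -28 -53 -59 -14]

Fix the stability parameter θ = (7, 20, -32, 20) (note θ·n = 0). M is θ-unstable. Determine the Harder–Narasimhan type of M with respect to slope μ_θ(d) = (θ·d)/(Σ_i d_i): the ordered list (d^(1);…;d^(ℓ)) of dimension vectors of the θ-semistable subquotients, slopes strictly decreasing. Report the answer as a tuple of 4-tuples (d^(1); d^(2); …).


Via rank(M_{q-1}∘⋯∘M_p): M ≅ I[1,1]^2, I[1,3], I[1,4], I[3,3], I[3,4], I[4,4].
μ_θ-semistable layers: μ^(1)=20; μ^(2)=7; μ^(3)=-5/3; μ^(4)=-32

((0, 0, 0, 3); (2, 0, 0, 0); (2, 2, 2, 0); (0, 0, 2, 0))


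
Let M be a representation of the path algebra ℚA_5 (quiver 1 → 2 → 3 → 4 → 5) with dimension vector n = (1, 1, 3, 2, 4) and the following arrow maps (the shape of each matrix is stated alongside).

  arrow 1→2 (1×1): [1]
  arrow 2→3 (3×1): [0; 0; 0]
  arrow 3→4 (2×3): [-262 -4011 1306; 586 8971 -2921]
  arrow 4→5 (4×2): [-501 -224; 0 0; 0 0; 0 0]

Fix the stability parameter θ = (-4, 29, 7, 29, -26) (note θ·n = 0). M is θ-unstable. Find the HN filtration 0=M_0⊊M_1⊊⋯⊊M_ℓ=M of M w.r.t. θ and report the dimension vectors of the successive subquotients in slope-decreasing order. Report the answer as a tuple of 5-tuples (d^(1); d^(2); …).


Via rank(M_{q-1}∘⋯∘M_p): M ≅ I[1,2], I[3,3], I[3,4], I[3,5], I[5,5]^3.
μ_θ-semistable layers: μ^(1)=29; μ^(2)=7; μ^(3)=10/3; μ^(4)=-4; μ^(5)=-26

((0, 1, 0, 1, 0); (0, 0, 2, 0, 0); (0, 0, 1, 1, 1); (1, 0, 0, 0, 0); (0, 0, 0, 0, 3))


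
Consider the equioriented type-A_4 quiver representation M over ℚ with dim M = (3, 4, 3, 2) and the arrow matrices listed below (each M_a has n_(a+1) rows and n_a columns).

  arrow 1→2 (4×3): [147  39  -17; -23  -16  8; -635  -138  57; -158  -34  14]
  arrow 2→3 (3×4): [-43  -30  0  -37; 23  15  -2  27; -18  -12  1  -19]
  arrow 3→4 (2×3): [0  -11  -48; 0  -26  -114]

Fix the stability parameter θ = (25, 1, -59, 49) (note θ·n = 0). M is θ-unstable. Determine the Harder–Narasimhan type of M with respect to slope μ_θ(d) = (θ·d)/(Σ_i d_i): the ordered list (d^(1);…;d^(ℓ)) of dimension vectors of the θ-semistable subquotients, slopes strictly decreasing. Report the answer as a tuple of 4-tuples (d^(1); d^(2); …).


Barcode: M ≅ I[1,3], I[1,4]^2, I[2,2]. HN layers by μ_θ (3 steps, strictly decreasing):
  μ^(1)=49; μ^(2)=1; μ^(3)=-11

((0, 0, 0, 2); (0, 1, 0, 0); (3, 3, 3, 0))


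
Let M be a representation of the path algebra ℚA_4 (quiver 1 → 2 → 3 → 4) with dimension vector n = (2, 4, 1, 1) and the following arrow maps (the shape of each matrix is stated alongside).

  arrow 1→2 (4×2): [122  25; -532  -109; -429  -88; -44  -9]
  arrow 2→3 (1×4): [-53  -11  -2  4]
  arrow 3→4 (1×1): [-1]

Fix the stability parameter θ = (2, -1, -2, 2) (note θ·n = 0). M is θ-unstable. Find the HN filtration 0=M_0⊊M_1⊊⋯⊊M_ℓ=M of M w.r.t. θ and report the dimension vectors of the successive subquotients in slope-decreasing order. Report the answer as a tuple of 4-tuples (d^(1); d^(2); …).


Barcode: M ≅ I[1,2], I[1,4], I[2,2]^2. HN layers by μ_θ (4 steps, strictly decreasing):
  μ^(1)=2; μ^(2)=1/2; μ^(3)=-1/3; μ^(4)=-1

((0, 0, 0, 1); (1, 1, 0, 0); (1, 1, 1, 0); (0, 2, 0, 0))


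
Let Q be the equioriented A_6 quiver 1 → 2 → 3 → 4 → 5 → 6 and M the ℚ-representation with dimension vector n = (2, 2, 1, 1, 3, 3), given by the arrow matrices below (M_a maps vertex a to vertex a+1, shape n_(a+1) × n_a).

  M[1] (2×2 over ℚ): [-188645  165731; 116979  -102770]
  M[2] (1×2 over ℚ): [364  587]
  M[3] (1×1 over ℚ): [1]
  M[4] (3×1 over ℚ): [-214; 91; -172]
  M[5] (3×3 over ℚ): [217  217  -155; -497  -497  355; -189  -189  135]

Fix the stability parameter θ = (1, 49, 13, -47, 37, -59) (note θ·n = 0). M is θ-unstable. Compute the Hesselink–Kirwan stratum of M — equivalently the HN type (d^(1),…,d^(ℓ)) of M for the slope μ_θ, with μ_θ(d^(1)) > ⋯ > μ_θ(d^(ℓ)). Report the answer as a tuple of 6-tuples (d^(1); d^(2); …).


Interval decomposition of M: I[1,2], I[1,6], I[5,5]^2, I[6,6]^2.
HN type (ℓ=5): μ^(1)=49; μ^(2)=37; μ^(3)=1; μ^(4)=-1; μ^(5)=-59

((0, 1, 0, 0, 0, 0); (0, 0, 0, 0, 2, 0); (1, 0, 0, 0, 0, 0); (1, 1, 1, 1, 1, 1); (0, 0, 0, 0, 0, 2))


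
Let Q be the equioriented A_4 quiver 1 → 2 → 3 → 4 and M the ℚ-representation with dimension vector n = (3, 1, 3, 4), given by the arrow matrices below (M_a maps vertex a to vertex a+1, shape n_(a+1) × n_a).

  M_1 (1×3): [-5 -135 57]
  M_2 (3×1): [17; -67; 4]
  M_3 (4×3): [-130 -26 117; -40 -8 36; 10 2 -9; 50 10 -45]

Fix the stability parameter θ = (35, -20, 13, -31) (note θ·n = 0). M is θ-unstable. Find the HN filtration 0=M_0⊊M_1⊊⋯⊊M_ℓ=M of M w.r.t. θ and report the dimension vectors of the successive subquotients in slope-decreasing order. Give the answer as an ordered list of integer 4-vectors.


Barcode: M ≅ I[1,1]^2, I[1,3], I[3,3], I[3,4], I[4,4]^3. HN layers by μ_θ (5 steps, strictly decreasing):
  μ^(1)=35; μ^(2)=13; μ^(3)=15/2; μ^(4)=-9; μ^(5)=-31

((2, 0, 0, 0); (0, 0, 2, 0); (1, 1, 0, 0); (0, 0, 1, 1); (0, 0, 0, 3))


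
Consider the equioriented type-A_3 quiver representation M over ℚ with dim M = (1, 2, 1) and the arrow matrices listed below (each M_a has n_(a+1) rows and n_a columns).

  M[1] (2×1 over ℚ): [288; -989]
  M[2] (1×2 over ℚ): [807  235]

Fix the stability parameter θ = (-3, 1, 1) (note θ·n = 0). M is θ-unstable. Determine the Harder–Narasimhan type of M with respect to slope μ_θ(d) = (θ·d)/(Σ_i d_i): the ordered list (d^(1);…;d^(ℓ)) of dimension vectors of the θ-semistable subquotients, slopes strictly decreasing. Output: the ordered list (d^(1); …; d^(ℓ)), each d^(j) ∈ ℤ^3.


Barcode: M ≅ I[1,3], I[2,2]. HN layers by μ_θ (2 steps, strictly decreasing):
  μ^(1)=1; μ^(2)=-3

((0, 2, 1); (1, 0, 0))


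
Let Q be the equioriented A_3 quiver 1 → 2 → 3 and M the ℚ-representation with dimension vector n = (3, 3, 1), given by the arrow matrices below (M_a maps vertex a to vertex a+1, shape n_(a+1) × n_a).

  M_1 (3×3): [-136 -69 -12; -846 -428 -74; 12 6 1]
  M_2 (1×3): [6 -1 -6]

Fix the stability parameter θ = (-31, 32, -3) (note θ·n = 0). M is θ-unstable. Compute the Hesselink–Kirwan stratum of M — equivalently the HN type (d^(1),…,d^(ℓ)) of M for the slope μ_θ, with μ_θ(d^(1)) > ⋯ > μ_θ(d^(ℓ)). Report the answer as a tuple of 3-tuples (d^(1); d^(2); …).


Interval decomposition of M: I[1,2]^2, I[1,3].
HN type (ℓ=3): μ^(1)=32; μ^(2)=29/2; μ^(3)=-31

((0, 2, 0); (0, 1, 1); (3, 0, 0))


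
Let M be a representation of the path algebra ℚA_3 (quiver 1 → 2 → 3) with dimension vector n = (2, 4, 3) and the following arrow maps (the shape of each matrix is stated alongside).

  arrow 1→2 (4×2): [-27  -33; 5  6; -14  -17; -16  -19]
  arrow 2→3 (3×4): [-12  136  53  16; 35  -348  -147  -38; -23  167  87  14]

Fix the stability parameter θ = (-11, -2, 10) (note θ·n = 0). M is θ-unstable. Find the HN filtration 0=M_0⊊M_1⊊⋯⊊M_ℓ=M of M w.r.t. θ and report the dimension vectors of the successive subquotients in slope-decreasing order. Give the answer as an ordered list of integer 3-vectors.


Barcode: M ≅ I[1,3]^2, I[2,2], I[2,3]. HN layers by μ_θ (3 steps, strictly decreasing):
  μ^(1)=10; μ^(2)=-2; μ^(3)=-11

((0, 0, 3); (0, 4, 0); (2, 0, 0))


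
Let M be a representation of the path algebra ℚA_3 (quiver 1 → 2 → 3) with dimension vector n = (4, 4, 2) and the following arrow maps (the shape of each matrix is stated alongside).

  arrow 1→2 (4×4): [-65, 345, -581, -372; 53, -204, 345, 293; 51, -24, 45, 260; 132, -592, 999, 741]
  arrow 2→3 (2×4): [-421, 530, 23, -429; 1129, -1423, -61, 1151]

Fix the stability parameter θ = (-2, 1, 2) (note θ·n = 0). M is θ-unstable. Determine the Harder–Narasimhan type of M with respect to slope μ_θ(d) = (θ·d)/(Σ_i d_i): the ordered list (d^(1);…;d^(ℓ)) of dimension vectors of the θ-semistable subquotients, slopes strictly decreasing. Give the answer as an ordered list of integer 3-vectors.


Barcode: M ≅ I[1,2]^2, I[1,3]^2. HN layers by μ_θ (3 steps, strictly decreasing):
  μ^(1)=2; μ^(2)=1; μ^(3)=-2

((0, 0, 2); (0, 4, 0); (4, 0, 0))


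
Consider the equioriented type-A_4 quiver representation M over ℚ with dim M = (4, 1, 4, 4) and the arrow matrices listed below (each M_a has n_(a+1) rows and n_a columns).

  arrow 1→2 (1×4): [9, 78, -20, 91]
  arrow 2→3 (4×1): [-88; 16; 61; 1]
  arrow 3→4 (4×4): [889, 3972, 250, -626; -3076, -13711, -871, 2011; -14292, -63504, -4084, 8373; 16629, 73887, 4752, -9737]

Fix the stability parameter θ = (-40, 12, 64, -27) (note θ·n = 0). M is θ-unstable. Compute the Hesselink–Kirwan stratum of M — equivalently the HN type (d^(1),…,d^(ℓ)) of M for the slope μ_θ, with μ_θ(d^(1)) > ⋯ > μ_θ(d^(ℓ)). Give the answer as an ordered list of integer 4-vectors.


Interval decomposition of M: I[1,1]^3, I[1,4], I[3,4]^3.
HN type (ℓ=3): μ^(1)=37/2; μ^(2)=12; μ^(3)=-40

((0, 0, 4, 4); (0, 1, 0, 0); (4, 0, 0, 0))


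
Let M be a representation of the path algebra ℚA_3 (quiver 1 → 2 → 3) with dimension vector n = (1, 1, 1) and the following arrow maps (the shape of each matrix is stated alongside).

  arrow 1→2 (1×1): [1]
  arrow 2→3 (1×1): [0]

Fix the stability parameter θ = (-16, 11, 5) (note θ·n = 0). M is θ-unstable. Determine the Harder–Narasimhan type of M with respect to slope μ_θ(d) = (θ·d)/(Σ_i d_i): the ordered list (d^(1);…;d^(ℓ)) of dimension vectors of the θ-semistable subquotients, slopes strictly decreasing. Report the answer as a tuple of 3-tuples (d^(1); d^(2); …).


Via rank(M_{q-1}∘⋯∘M_p): M ≅ I[1,2], I[3,3].
μ_θ-semistable layers: μ^(1)=11; μ^(2)=5; μ^(3)=-16

((0, 1, 0); (0, 0, 1); (1, 0, 0))


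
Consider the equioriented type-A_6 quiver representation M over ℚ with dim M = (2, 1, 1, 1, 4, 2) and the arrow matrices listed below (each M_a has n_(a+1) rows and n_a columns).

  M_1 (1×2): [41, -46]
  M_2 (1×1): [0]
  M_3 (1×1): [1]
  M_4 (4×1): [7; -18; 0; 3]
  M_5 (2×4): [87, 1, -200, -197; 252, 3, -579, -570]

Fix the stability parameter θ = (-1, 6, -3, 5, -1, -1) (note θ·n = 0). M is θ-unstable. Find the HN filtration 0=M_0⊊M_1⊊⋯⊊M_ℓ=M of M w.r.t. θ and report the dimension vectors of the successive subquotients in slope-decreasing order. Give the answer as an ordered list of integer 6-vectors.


Barcode: M ≅ I[1,1], I[1,2], I[3,5], I[5,5], I[5,6]^2. HN layers by μ_θ (4 steps, strictly decreasing):
  μ^(1)=6; μ^(2)=2; μ^(3)=-1; μ^(4)=-3

((0, 1, 0, 0, 0, 0); (0, 0, 0, 1, 1, 0); (2, 0, 0, 0, 3, 2); (0, 0, 1, 0, 0, 0))


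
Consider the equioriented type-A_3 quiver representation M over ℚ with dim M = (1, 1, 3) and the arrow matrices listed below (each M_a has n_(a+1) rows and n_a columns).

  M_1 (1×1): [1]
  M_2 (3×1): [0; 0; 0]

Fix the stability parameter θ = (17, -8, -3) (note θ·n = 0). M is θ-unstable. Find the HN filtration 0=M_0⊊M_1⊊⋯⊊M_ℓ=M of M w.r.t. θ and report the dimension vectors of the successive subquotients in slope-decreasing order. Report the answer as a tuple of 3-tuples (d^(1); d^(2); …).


Via rank(M_{q-1}∘⋯∘M_p): M ≅ I[1,2], I[3,3]^3.
μ_θ-semistable layers: μ^(1)=9/2; μ^(2)=-3

((1, 1, 0); (0, 0, 3))


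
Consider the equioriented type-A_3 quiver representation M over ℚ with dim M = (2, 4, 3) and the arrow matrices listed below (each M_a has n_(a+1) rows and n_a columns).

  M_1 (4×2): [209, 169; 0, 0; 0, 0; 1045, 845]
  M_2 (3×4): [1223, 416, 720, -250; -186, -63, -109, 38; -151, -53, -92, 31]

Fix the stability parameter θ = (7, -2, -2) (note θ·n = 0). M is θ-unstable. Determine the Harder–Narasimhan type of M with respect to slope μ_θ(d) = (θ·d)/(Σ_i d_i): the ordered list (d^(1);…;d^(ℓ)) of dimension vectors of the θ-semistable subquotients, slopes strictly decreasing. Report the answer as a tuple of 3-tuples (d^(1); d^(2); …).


Interval decomposition of M: I[1,1], I[1,3], I[2,2], I[2,3]^2.
HN type (ℓ=3): μ^(1)=7; μ^(2)=1; μ^(3)=-2

((1, 0, 0); (1, 1, 1); (0, 3, 2))


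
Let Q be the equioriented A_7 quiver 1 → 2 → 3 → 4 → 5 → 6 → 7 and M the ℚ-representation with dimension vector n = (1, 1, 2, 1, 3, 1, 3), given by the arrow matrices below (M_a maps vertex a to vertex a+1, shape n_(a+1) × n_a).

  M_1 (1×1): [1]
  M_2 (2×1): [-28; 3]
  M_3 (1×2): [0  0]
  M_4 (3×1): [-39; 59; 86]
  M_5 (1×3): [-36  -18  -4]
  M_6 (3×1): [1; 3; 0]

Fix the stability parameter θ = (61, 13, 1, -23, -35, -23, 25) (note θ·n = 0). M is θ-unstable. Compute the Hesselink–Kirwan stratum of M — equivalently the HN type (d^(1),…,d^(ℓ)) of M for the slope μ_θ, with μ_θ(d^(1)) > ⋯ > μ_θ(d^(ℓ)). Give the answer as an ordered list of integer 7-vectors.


Via rank(M_{q-1}∘⋯∘M_p): M ≅ I[1,3], I[3,3], I[4,7], I[5,5]^2, I[7,7]^2.
μ_θ-semistable layers: μ^(1)=25; μ^(2)=1; μ^(3)=-23; μ^(4)=-29; μ^(5)=-35

((1, 1, 1, 0, 0, 0, 3); (0, 0, 1, 0, 0, 0, 0); (0, 0, 0, 0, 0, 1, 0); (0, 0, 0, 1, 1, 0, 0); (0, 0, 0, 0, 2, 0, 0))


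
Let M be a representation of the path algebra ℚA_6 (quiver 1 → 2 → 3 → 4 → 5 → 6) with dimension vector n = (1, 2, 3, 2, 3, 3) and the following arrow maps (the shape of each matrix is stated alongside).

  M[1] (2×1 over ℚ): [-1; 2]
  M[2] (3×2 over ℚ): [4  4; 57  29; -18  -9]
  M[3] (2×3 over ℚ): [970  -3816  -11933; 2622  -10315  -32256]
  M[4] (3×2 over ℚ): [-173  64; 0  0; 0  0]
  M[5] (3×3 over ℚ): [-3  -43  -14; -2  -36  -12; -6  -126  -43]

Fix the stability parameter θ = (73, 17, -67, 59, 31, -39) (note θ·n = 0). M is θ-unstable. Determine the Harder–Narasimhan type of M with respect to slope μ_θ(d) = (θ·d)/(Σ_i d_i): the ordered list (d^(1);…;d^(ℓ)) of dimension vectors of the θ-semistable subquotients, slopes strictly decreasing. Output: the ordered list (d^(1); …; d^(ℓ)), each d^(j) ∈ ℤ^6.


Barcode: M ≅ I[1,4], I[2,6], I[3,3], I[5,6]^2. HN layers by μ_θ (6 steps, strictly decreasing):
  μ^(1)=59; μ^(2)=17; μ^(3)=23/3; μ^(4)=-4; μ^(5)=-25; μ^(6)=-67

((0, 0, 0, 1, 0, 0); (0, 0, 0, 1, 1, 1); (1, 1, 1, 0, 0, 0); (0, 0, 0, 0, 2, 2); (0, 1, 1, 0, 0, 0); (0, 0, 1, 0, 0, 0))


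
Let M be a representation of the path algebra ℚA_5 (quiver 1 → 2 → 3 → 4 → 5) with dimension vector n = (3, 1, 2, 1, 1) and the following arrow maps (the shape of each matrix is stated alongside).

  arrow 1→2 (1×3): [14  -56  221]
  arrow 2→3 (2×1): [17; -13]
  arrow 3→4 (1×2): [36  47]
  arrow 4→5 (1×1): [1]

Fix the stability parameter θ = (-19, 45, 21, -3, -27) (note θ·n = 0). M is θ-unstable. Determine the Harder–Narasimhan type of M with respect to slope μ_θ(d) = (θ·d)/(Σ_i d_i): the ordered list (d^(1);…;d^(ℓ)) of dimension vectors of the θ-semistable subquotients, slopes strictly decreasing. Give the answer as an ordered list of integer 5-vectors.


Via rank(M_{q-1}∘⋯∘M_p): M ≅ I[1,1]^2, I[1,5], I[3,3].
μ_θ-semistable layers: μ^(1)=21; μ^(2)=9; μ^(3)=-19

((0, 0, 1, 0, 0); (0, 1, 1, 1, 1); (3, 0, 0, 0, 0))


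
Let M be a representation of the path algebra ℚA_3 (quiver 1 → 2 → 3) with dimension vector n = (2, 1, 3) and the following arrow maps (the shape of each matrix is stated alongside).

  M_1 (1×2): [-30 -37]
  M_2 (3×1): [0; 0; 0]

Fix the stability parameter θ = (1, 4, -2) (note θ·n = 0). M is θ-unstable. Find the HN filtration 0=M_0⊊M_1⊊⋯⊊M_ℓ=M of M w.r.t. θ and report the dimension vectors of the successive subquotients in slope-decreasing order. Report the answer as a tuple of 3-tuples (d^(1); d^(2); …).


Via rank(M_{q-1}∘⋯∘M_p): M ≅ I[1,1], I[1,2], I[3,3]^3.
μ_θ-semistable layers: μ^(1)=4; μ^(2)=1; μ^(3)=-2

((0, 1, 0); (2, 0, 0); (0, 0, 3))


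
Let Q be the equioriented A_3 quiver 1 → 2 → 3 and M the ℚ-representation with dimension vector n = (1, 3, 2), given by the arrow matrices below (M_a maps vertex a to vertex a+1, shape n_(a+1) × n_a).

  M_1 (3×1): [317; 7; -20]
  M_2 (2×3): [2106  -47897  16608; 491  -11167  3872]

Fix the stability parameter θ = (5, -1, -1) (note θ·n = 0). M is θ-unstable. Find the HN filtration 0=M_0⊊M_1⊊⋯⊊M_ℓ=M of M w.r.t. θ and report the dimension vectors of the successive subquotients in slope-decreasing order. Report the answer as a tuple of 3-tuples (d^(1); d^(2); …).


Barcode: M ≅ I[1,3], I[2,2], I[2,3]. HN layers by μ_θ (2 steps, strictly decreasing):
  μ^(1)=1; μ^(2)=-1

((1, 1, 1); (0, 2, 1))


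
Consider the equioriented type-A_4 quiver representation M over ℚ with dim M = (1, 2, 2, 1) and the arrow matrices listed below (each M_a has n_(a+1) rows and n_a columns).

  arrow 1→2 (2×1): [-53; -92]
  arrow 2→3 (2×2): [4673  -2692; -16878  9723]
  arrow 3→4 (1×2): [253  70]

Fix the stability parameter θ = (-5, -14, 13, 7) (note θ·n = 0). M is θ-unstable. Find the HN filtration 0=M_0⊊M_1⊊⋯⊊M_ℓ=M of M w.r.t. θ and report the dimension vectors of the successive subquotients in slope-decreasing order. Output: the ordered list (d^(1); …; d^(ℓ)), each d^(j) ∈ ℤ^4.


Interval decomposition of M: I[1,4], I[2,3].
HN type (ℓ=4): μ^(1)=13; μ^(2)=10; μ^(3)=-19/2; μ^(4)=-14

((0, 0, 1, 0); (0, 0, 1, 1); (1, 1, 0, 0); (0, 1, 0, 0))


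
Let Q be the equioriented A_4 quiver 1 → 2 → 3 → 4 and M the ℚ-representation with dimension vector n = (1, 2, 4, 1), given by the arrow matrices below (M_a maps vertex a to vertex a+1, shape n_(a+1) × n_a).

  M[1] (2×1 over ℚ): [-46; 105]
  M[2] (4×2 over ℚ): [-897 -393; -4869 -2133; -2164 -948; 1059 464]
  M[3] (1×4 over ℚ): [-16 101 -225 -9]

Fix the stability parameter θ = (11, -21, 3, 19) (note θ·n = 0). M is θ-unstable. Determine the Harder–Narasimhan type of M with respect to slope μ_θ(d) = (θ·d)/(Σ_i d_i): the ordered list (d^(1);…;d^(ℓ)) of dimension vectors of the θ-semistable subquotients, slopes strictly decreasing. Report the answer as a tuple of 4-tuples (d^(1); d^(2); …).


Via rank(M_{q-1}∘⋯∘M_p): M ≅ I[1,4], I[2,3], I[3,3]^2.
μ_θ-semistable layers: μ^(1)=19; μ^(2)=3; μ^(3)=-5; μ^(4)=-21

((0, 0, 0, 1); (0, 0, 4, 0); (1, 1, 0, 0); (0, 1, 0, 0))


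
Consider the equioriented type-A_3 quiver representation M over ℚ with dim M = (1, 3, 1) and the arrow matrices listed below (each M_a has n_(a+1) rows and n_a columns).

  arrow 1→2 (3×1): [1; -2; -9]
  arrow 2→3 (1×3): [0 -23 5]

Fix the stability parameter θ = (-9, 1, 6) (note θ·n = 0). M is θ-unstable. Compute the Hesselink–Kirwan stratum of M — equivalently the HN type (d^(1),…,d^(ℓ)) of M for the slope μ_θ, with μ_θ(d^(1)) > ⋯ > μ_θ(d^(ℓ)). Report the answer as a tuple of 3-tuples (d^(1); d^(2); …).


Barcode: M ≅ I[1,3], I[2,2]^2. HN layers by μ_θ (3 steps, strictly decreasing):
  μ^(1)=6; μ^(2)=1; μ^(3)=-9

((0, 0, 1); (0, 3, 0); (1, 0, 0))


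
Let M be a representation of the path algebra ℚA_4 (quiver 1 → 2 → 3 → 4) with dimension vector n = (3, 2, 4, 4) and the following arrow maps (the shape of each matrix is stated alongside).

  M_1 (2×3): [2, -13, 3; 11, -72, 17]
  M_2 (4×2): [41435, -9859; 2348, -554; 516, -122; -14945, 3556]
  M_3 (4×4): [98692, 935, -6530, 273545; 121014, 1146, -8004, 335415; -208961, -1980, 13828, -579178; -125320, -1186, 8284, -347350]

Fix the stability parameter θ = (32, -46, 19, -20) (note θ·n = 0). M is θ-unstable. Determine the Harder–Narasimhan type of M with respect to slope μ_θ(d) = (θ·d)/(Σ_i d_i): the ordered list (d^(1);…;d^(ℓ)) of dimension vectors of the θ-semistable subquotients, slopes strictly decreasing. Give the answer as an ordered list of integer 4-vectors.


Barcode: M ≅ I[1,1], I[1,4]^2, I[3,3], I[3,4], I[4,4]. HN layers by μ_θ (5 steps, strictly decreasing):
  μ^(1)=32; μ^(2)=19; μ^(3)=-1/2; μ^(4)=-7; μ^(5)=-20

((1, 0, 0, 0); (0, 0, 1, 0); (0, 0, 3, 3); (2, 2, 0, 0); (0, 0, 0, 1))


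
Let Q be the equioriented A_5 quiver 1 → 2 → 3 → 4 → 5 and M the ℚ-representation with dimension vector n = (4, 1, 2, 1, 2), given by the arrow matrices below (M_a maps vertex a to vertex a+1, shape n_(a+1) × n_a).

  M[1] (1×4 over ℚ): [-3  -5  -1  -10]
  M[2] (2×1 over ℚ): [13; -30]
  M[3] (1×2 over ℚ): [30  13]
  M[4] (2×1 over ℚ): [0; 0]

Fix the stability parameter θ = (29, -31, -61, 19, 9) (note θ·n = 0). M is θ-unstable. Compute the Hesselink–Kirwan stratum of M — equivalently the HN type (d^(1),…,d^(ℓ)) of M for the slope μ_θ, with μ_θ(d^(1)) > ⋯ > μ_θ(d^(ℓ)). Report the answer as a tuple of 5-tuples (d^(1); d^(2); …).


Barcode: M ≅ I[1,1]^3, I[1,3], I[3,4], I[5,5]^2. HN layers by μ_θ (5 steps, strictly decreasing):
  μ^(1)=29; μ^(2)=19; μ^(3)=9; μ^(4)=-21; μ^(5)=-61

((3, 0, 0, 0, 0); (0, 0, 0, 1, 0); (0, 0, 0, 0, 2); (1, 1, 1, 0, 0); (0, 0, 1, 0, 0))


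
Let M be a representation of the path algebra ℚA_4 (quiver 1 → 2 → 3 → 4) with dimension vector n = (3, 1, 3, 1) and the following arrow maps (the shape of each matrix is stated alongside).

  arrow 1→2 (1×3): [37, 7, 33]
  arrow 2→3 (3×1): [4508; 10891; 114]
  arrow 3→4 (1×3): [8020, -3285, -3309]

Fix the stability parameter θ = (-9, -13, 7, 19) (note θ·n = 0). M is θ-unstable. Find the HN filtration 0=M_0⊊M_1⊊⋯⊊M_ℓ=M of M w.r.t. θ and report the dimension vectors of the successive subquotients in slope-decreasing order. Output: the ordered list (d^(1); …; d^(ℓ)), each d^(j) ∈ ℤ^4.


Interval decomposition of M: I[1,1]^2, I[1,4], I[3,3]^2.
HN type (ℓ=4): μ^(1)=19; μ^(2)=7; μ^(3)=-9; μ^(4)=-11

((0, 0, 0, 1); (0, 0, 3, 0); (2, 0, 0, 0); (1, 1, 0, 0))


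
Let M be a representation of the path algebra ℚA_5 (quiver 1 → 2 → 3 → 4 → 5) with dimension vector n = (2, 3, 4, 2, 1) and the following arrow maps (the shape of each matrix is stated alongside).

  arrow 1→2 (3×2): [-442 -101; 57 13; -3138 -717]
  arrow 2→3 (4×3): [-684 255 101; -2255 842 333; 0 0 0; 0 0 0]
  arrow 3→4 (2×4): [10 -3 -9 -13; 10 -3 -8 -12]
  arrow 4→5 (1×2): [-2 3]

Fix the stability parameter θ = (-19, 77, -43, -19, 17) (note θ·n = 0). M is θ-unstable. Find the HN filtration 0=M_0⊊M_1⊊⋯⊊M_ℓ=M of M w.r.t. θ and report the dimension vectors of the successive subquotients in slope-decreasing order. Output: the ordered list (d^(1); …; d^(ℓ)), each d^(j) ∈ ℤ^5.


Via rank(M_{q-1}∘⋯∘M_p): M ≅ I[1,2], I[1,3], I[2,5], I[3,3], I[3,4].
μ_θ-semistable layers: μ^(1)=77; μ^(2)=17; μ^(3)=5; μ^(4)=-19; μ^(5)=-43

((0, 1, 0, 0, 0); (0, 1, 1, 0, 1); (0, 1, 1, 1, 0); (2, 0, 0, 1, 0); (0, 0, 2, 0, 0))


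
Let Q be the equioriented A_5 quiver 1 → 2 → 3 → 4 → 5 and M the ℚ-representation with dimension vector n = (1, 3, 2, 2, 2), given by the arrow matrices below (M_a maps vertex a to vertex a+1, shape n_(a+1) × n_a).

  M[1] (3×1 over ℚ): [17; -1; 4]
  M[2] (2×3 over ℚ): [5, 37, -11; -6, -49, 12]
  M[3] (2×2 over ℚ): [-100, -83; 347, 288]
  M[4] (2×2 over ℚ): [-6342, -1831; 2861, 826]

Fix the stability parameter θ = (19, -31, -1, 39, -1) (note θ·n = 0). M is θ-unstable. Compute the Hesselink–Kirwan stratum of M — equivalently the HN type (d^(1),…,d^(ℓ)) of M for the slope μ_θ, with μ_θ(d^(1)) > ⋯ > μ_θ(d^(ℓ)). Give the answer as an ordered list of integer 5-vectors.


Interval decomposition of M: I[1,5], I[2,2], I[2,5].
HN type (ℓ=4): μ^(1)=19; μ^(2)=-1; μ^(3)=-6; μ^(4)=-31

((0, 0, 0, 2, 2); (0, 0, 2, 0, 0); (1, 1, 0, 0, 0); (0, 2, 0, 0, 0))


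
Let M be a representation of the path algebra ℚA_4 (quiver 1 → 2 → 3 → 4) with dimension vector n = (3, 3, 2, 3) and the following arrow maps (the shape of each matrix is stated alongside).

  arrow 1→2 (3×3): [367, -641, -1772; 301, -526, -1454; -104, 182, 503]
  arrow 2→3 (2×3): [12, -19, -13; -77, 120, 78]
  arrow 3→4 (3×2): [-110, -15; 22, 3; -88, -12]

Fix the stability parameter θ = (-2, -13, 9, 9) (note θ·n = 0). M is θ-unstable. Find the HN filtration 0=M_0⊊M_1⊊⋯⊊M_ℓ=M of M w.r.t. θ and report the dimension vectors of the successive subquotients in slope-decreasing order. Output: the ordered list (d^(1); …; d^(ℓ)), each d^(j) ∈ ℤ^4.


Barcode: M ≅ I[1,2], I[1,3], I[1,4], I[4,4]^2. HN layers by μ_θ (2 steps, strictly decreasing):
  μ^(1)=9; μ^(2)=-15/2

((0, 0, 2, 3); (3, 3, 0, 0))


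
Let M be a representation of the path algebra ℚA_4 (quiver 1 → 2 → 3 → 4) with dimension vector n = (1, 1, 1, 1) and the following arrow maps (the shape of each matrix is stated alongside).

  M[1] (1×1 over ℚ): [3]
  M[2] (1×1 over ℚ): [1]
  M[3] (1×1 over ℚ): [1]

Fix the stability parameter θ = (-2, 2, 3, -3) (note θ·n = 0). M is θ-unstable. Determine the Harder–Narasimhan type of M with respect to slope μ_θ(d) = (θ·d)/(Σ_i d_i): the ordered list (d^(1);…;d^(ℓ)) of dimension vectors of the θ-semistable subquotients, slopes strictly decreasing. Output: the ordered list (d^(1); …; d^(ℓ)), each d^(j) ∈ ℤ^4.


Interval decomposition of M: I[1,4].
HN type (ℓ=2): μ^(1)=2/3; μ^(2)=-2

((0, 1, 1, 1); (1, 0, 0, 0))


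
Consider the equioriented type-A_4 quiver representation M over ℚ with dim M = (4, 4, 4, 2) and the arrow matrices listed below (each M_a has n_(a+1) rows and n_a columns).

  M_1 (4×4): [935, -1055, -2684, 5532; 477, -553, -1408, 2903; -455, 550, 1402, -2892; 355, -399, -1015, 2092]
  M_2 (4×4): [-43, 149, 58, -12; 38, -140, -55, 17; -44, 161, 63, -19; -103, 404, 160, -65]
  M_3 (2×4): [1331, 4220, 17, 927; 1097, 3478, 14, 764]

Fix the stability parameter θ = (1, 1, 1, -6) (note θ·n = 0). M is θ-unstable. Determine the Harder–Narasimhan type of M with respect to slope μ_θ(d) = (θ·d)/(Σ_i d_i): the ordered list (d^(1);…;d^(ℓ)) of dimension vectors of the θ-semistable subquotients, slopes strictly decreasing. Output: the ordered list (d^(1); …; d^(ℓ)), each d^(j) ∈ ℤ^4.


Via rank(M_{q-1}∘⋯∘M_p): M ≅ I[1,3]^2, I[1,4]^2.
μ_θ-semistable layers: μ^(1)=1; μ^(2)=-3/4

((2, 2, 2, 0); (2, 2, 2, 2))


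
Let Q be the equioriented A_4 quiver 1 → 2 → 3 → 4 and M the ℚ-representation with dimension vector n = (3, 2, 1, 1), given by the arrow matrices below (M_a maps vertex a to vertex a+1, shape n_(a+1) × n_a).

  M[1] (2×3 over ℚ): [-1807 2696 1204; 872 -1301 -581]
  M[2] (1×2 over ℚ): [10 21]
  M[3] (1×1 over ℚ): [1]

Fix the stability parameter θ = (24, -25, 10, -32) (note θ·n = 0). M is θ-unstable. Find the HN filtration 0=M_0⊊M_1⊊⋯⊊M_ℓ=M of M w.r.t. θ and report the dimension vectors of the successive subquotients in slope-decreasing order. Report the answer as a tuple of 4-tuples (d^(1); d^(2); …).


Interval decomposition of M: I[1,1], I[1,2], I[1,4].
HN type (ℓ=3): μ^(1)=24; μ^(2)=-1/2; μ^(3)=-23/4

((1, 0, 0, 0); (1, 1, 0, 0); (1, 1, 1, 1))


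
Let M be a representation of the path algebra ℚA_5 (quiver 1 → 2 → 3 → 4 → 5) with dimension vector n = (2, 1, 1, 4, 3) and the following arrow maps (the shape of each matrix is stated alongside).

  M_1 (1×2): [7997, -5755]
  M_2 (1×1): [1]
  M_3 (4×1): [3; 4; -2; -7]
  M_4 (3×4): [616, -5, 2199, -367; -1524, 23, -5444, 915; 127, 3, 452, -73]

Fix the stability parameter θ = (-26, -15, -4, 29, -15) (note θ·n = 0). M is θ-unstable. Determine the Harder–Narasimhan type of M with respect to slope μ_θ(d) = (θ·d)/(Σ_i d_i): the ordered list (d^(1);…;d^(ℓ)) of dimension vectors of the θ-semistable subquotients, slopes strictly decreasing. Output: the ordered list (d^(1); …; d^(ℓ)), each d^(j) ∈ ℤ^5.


Interval decomposition of M: I[1,1], I[1,5], I[4,4], I[4,5]^2.
HN type (ℓ=5): μ^(1)=29; μ^(2)=7; μ^(3)=-4; μ^(4)=-15; μ^(5)=-26

((0, 0, 0, 1, 0); (0, 0, 0, 3, 3); (0, 0, 1, 0, 0); (0, 1, 0, 0, 0); (2, 0, 0, 0, 0))


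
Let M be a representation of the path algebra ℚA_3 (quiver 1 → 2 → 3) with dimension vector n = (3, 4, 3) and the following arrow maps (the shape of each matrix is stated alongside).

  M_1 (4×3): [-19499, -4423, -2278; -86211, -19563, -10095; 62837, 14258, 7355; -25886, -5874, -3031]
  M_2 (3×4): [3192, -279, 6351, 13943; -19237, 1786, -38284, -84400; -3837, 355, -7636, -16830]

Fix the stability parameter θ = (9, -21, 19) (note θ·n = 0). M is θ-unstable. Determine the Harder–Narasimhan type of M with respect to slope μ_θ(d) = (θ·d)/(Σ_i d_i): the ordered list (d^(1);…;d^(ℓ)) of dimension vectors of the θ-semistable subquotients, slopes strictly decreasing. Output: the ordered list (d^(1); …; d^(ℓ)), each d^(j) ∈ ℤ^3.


Barcode: M ≅ I[1,3]^3, I[2,2]. HN layers by μ_θ (3 steps, strictly decreasing):
  μ^(1)=19; μ^(2)=-6; μ^(3)=-21

((0, 0, 3); (3, 3, 0); (0, 1, 0))


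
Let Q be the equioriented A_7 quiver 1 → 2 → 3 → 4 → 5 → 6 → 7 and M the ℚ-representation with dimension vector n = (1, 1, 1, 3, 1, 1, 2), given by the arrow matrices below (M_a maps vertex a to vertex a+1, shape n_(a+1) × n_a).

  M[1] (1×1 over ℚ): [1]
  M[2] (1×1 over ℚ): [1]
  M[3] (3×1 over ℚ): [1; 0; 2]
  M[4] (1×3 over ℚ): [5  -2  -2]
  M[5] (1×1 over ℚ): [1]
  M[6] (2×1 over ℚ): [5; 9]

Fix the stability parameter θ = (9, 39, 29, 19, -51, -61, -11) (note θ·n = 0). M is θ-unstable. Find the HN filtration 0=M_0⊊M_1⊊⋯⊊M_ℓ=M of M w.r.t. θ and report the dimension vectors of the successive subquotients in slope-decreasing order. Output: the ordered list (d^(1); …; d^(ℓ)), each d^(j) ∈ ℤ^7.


Interval decomposition of M: I[1,7], I[4,4]^2, I[7,7].
HN type (ℓ=3): μ^(1)=19; μ^(2)=-27/7; μ^(3)=-11

((0, 0, 0, 2, 0, 0, 0); (1, 1, 1, 1, 1, 1, 1); (0, 0, 0, 0, 0, 0, 1))


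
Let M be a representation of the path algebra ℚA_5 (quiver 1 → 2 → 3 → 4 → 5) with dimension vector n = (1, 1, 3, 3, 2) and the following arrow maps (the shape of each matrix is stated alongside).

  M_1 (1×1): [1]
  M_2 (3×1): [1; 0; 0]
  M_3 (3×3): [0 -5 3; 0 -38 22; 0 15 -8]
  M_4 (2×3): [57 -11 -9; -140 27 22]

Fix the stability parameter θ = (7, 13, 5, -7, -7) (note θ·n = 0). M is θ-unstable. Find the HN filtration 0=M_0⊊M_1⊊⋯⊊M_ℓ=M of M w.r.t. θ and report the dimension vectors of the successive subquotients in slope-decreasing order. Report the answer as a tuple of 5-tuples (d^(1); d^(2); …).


Barcode: M ≅ I[1,3], I[3,4], I[3,5], I[4,5]. HN layers by μ_θ (5 steps, strictly decreasing):
  μ^(1)=9; μ^(2)=7; μ^(3)=-1; μ^(4)=-3; μ^(5)=-7

((0, 1, 1, 0, 0); (1, 0, 0, 0, 0); (0, 0, 1, 1, 0); (0, 0, 1, 1, 1); (0, 0, 0, 1, 1))


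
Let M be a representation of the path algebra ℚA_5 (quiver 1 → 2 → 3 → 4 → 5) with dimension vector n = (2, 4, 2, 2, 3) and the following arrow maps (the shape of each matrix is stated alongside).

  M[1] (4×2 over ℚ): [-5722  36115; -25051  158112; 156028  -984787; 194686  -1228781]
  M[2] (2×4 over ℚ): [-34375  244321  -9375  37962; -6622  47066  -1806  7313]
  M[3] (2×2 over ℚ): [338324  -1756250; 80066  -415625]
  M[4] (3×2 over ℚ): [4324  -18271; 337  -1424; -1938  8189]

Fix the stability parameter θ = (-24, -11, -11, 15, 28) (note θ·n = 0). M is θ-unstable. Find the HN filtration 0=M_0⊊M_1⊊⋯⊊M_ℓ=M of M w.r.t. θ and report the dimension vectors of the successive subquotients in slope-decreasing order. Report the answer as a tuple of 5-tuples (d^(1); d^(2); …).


Via rank(M_{q-1}∘⋯∘M_p): M ≅ I[1,3], I[1,5], I[2,2]^2, I[4,5], I[5,5].
μ_θ-semistable layers: μ^(1)=28; μ^(2)=15; μ^(3)=-11; μ^(4)=-24

((0, 0, 0, 0, 3); (0, 0, 0, 2, 0); (0, 4, 2, 0, 0); (2, 0, 0, 0, 0))


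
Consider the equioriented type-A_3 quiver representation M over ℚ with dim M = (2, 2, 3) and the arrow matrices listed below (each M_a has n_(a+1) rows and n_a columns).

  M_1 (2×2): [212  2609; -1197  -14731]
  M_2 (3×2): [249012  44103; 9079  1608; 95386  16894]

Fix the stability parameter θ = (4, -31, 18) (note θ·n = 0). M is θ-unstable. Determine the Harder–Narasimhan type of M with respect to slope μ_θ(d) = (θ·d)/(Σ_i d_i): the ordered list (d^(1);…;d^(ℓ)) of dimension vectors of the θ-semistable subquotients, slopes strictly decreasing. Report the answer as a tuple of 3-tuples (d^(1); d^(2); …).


Interval decomposition of M: I[1,3]^2, I[3,3].
HN type (ℓ=2): μ^(1)=18; μ^(2)=-27/2

((0, 0, 3); (2, 2, 0))


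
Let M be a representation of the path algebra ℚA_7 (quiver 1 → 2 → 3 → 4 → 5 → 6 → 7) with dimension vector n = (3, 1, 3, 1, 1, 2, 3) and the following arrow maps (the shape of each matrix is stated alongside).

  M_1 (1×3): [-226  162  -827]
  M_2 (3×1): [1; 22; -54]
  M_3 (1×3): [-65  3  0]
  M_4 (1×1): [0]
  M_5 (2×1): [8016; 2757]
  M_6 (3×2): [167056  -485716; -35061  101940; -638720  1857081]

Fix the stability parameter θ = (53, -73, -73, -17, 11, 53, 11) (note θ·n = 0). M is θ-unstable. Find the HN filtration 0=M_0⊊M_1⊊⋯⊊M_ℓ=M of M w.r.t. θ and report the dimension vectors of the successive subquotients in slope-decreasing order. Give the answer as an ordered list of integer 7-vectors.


Interval decomposition of M: I[1,1]^2, I[1,4], I[3,3]^2, I[5,7], I[6,7], I[7,7].
HN type (ℓ=6): μ^(1)=53; μ^(2)=32; μ^(3)=11; μ^(4)=-17; μ^(5)=-31; μ^(6)=-73

((2, 0, 0, 0, 0, 0, 0); (0, 0, 0, 0, 0, 2, 2); (0, 0, 0, 0, 1, 0, 1); (0, 0, 0, 1, 0, 0, 0); (1, 1, 1, 0, 0, 0, 0); (0, 0, 2, 0, 0, 0, 0))


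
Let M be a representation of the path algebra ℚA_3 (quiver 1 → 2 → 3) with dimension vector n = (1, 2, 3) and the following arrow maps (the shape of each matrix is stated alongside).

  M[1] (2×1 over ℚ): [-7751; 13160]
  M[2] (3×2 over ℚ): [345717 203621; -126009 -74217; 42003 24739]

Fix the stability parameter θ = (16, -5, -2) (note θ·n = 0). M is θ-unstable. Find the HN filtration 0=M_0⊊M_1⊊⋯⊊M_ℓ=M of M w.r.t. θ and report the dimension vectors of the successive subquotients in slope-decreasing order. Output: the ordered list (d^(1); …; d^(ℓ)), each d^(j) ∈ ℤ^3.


Via rank(M_{q-1}∘⋯∘M_p): M ≅ I[1,3], I[2,2], I[3,3]^2.
μ_θ-semistable layers: μ^(1)=3; μ^(2)=-2; μ^(3)=-5

((1, 1, 1); (0, 0, 2); (0, 1, 0))


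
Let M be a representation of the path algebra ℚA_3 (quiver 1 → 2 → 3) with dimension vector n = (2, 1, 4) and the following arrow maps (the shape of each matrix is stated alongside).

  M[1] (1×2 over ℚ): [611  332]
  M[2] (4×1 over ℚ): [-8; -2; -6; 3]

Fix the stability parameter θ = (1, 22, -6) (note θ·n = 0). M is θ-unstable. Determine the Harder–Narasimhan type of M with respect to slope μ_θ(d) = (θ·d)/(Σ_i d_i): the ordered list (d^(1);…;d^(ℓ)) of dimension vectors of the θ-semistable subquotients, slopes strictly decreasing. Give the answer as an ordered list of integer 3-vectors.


Interval decomposition of M: I[1,1], I[1,3], I[3,3]^3.
HN type (ℓ=3): μ^(1)=8; μ^(2)=1; μ^(3)=-6

((0, 1, 1); (2, 0, 0); (0, 0, 3))


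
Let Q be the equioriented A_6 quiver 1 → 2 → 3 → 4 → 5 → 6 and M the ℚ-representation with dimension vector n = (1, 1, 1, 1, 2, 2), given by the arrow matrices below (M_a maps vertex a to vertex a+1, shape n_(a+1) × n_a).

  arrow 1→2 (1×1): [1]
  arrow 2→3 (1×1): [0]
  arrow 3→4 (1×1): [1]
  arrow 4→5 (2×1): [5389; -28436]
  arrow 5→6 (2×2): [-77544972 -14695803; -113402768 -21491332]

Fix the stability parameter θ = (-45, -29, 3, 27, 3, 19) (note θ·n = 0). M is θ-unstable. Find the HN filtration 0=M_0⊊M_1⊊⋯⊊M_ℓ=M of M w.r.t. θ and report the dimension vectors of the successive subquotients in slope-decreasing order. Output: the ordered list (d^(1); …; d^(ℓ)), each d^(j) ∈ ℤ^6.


Barcode: M ≅ I[1,2], I[3,5], I[5,6], I[6,6]. HN layers by μ_θ (5 steps, strictly decreasing):
  μ^(1)=19; μ^(2)=15; μ^(3)=3; μ^(4)=-29; μ^(5)=-45

((0, 0, 0, 0, 0, 2); (0, 0, 0, 1, 1, 0); (0, 0, 1, 0, 1, 0); (0, 1, 0, 0, 0, 0); (1, 0, 0, 0, 0, 0))


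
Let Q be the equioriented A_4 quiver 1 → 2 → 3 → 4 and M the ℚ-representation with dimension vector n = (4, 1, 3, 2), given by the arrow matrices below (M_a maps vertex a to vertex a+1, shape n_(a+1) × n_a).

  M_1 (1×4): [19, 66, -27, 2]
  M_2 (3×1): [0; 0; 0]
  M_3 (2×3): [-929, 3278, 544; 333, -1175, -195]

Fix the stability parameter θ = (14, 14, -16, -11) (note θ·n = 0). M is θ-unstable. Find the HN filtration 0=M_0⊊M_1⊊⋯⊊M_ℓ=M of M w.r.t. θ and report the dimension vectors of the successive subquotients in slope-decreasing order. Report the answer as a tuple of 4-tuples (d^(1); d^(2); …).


Interval decomposition of M: I[1,1]^3, I[1,2], I[3,3], I[3,4]^2.
HN type (ℓ=3): μ^(1)=14; μ^(2)=-11; μ^(3)=-16

((4, 1, 0, 0); (0, 0, 0, 2); (0, 0, 3, 0))


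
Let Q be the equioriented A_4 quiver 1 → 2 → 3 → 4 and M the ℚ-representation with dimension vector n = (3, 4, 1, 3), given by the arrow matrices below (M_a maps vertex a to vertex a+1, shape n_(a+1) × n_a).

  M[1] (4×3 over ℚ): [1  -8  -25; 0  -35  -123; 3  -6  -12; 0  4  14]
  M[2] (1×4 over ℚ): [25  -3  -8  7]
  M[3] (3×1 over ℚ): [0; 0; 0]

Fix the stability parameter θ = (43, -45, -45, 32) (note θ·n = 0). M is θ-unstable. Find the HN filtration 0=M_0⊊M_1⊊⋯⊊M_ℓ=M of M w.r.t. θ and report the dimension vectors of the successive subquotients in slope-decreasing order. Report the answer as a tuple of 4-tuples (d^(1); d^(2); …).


Barcode: M ≅ I[1,2]^2, I[1,3], I[2,2], I[4,4]^3. HN layers by μ_θ (4 steps, strictly decreasing):
  μ^(1)=32; μ^(2)=-1; μ^(3)=-47/3; μ^(4)=-45

((0, 0, 0, 3); (2, 2, 0, 0); (1, 1, 1, 0); (0, 1, 0, 0))
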